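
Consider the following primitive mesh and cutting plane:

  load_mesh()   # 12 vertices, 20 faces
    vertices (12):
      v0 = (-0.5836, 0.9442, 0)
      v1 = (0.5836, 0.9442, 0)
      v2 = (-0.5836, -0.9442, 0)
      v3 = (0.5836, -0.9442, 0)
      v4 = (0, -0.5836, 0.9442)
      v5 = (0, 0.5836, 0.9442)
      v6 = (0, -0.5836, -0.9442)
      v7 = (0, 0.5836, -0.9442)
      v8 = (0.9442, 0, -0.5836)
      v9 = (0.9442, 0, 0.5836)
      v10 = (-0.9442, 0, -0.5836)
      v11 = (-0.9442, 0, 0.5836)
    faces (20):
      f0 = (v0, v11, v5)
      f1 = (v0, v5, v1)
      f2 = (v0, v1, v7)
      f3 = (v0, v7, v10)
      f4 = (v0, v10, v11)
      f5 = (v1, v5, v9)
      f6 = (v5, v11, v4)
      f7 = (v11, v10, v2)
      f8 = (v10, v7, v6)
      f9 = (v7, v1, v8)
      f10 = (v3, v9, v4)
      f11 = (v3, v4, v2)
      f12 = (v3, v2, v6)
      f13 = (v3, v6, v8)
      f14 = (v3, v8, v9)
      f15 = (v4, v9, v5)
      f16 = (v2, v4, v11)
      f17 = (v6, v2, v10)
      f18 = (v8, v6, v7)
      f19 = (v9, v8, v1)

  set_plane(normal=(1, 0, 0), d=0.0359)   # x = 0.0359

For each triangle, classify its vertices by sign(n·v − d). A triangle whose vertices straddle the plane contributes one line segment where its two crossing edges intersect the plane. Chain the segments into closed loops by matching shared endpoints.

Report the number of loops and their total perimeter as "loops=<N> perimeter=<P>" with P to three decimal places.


Straddling triangles (10 of 20):
  (v0,v5,v1) [--+] → (0.0359, 0.605782, 0.886118)–(0.0359, 0.9442, 0)  len=0.9485
  (v0,v1,v7) [-+-] → (0.0359, 0.9442, 0)–(0.0359, 0.605782, -0.886118)  len=0.9485
  (v1,v5,v9) [+-+] → (0.0359, 0.605782, 0.886118)–(0.0359, 0.561411, 0.930489)  len=0.0628
  (v7,v1,v8) [-++] → (0.0359, 0.605782, -0.886118)–(0.0359, 0.561411, -0.930489)  len=0.0628
  (v3,v9,v4) [++-] → (0.0359, -0.561411, 0.930489)–(0.0359, -0.605782, 0.886118)  len=0.0628
  (v3,v4,v2) [+--] → (0.0359, -0.605782, 0.886118)–(0.0359, -0.9442, 0)  len=0.9485
  (v3,v2,v6) [+--] → (0.0359, -0.9442, 0)–(0.0359, -0.605782, -0.886118)  len=0.9485
  (v3,v6,v8) [+-+] → (0.0359, -0.605782, -0.886118)–(0.0359, -0.561411, -0.930489)  len=0.0628
  (v4,v9,v5) [-+-] → (0.0359, -0.561411, 0.930489)–(0.0359, 0.561411, 0.930489)  len=1.1228
  (v8,v6,v7) [+--] → (0.0359, -0.561411, -0.930489)–(0.0359, 0.561411, -0.930489)  len=1.1228

Chained into 1 loop(s):
  loop 1: 10 segments, perimeter = 6.2908
Total perimeter = 6.291

loops=1 perimeter=6.291


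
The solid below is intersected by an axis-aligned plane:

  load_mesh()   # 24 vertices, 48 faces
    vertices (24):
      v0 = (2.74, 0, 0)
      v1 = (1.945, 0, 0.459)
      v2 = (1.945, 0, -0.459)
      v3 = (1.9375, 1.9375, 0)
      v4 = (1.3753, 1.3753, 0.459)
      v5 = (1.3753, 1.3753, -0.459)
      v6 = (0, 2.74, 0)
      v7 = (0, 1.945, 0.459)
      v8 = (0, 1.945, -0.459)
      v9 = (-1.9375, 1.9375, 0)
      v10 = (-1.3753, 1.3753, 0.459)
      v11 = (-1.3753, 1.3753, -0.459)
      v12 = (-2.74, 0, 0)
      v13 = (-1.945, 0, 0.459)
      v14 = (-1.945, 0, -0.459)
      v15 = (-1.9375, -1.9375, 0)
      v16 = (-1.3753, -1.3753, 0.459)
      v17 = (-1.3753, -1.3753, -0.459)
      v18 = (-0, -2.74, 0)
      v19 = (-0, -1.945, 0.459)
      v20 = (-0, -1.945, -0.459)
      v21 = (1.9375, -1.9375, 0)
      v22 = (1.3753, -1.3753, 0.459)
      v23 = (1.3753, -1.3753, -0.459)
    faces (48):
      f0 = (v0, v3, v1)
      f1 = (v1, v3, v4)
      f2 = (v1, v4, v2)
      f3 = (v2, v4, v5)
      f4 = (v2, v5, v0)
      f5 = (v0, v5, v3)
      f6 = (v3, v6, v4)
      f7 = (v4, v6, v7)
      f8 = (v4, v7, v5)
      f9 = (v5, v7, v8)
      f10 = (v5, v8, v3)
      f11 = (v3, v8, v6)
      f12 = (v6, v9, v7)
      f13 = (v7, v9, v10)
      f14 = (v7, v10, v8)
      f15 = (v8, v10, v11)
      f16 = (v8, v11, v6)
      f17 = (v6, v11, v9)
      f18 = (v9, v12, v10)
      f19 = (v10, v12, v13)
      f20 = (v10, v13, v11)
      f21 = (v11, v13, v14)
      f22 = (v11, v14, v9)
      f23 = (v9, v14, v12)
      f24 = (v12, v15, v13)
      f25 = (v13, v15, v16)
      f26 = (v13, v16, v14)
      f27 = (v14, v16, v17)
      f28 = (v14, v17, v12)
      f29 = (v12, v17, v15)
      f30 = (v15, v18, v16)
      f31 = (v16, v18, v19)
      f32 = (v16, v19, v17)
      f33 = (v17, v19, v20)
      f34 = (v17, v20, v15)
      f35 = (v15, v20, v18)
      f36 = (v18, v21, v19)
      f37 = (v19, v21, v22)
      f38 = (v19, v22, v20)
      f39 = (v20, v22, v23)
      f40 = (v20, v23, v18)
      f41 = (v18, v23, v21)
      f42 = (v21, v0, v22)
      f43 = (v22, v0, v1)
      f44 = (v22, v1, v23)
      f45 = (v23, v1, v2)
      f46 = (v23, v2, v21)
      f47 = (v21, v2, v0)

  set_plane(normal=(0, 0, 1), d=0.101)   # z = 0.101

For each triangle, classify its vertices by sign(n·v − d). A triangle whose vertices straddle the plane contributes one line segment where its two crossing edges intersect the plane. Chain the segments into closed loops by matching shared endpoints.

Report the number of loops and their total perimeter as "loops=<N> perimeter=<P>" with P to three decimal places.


Straddling triangles (32 of 48):
  (v0,v3,v1) [--+] → (1.93915, 1.51117, 0.101)–(2.56507, 0, 0.101)  len=1.6357
  (v1,v3,v4) [+-+] → (1.93915, 1.51117, 0.101)–(1.81379, 1.81379, 0.101)  len=0.3276
  (v1,v4,v2) [++-] → (1.59747, 0.838963, 0.101)–(1.945, 0, 0.101)  len=0.9081
  (v2,v4,v5) [-+-] → (1.59747, 0.838963, 0.101)–(1.3753, 1.3753, 0.101)  len=0.5805
  (v3,v6,v4) [--+] → (0.302626, 2.43971, 0.101)–(1.81379, 1.81379, 0.101)  len=1.6357
  (v4,v6,v7) [+-+] → (0.302626, 2.43971, 0.101)–(0, 2.56507, 0.101)  len=0.3276
  (v4,v7,v5) [++-] → (0.536337, 1.72283, 0.101)–(1.3753, 1.3753, 0.101)  len=0.9081
  (v5,v7,v8) [-+-] → (0.536337, 1.72283, 0.101)–(0, 1.945, 0.101)  len=0.5805
  (v6,v9,v7) [--+] → (-1.51117, 1.93915, 0.101)–(0, 2.56507, 0.101)  len=1.6357
  (v7,v9,v10) [+-+] → (-1.51117, 1.93915, 0.101)–(-1.81379, 1.81379, 0.101)  len=0.3276
  (v7,v10,v8) [++-] → (-0.838963, 1.59747, 0.101)–(0, 1.945, 0.101)  len=0.9081
  (v8,v10,v11) [-+-] → (-0.838963, 1.59747, 0.101)–(-1.3753, 1.3753, 0.101)  len=0.5805
  (v9,v12,v10) [--+] → (-2.43971, 0.302626, 0.101)–(-1.81379, 1.81379, 0.101)  len=1.6357
  (v10,v12,v13) [+-+] → (-2.43971, 0.302626, 0.101)–(-2.56507, 0, 0.101)  len=0.3276
  (v10,v13,v11) [++-] → (-1.72283, 0.536337, 0.101)–(-1.3753, 1.3753, 0.101)  len=0.9081
  (v11,v13,v14) [-+-] → (-1.72283, 0.536337, 0.101)–(-1.945, 0, 0.101)  len=0.5805
  (v12,v15,v13) [--+] → (-1.93915, -1.51117, 0.101)–(-2.56507, 0, 0.101)  len=1.6357
  (v13,v15,v16) [+-+] → (-1.93915, -1.51117, 0.101)–(-1.81379, -1.81379, 0.101)  len=0.3276
  (v13,v16,v14) [++-] → (-1.59747, -0.838963, 0.101)–(-1.945, 0, 0.101)  len=0.9081
  (v14,v16,v17) [-+-] → (-1.59747, -0.838963, 0.101)–(-1.3753, -1.3753, 0.101)  len=0.5805
  (v15,v18,v16) [--+] → (-0.302626, -2.43971, 0.101)–(-1.81379, -1.81379, 0.101)  len=1.6357
  (v16,v18,v19) [+-+] → (-0.302626, -2.43971, 0.101)–(0, -2.56507, 0.101)  len=0.3276
  (v16,v19,v17) [++-] → (-0.536337, -1.72283, 0.101)–(-1.3753, -1.3753, 0.101)  len=0.9081
  (v17,v19,v20) [-+-] → (-0.536337, -1.72283, 0.101)–(0, -1.945, 0.101)  len=0.5805
  (v18,v21,v19) [--+] → (1.51117, -1.93915, 0.101)–(0, -2.56507, 0.101)  len=1.6357
  (v19,v21,v22) [+-+] → (1.51117, -1.93915, 0.101)–(1.81379, -1.81379, 0.101)  len=0.3276
  (v19,v22,v20) [++-] → (0.838963, -1.59747, 0.101)–(0, -1.945, 0.101)  len=0.9081
  (v20,v22,v23) [-+-] → (0.838963, -1.59747, 0.101)–(1.3753, -1.3753, 0.101)  len=0.5805
  (v21,v0,v22) [--+] → (2.43971, -0.302626, 0.101)–(1.81379, -1.81379, 0.101)  len=1.6357
  (v22,v0,v1) [+-+] → (2.43971, -0.302626, 0.101)–(2.56507, 0, 0.101)  len=0.3276
  (v22,v1,v23) [++-] → (1.72283, -0.536337, 0.101)–(1.3753, -1.3753, 0.101)  len=0.9081
  (v23,v1,v2) [-+-] → (1.72283, -0.536337, 0.101)–(1.945, 0, 0.101)  len=0.5805

Chained into 2 loop(s):
  loop 1: 16 segments, perimeter = 15.7058
  loop 2: 16 segments, perimeter = 11.9090
Total perimeter = 27.615

loops=2 perimeter=27.615


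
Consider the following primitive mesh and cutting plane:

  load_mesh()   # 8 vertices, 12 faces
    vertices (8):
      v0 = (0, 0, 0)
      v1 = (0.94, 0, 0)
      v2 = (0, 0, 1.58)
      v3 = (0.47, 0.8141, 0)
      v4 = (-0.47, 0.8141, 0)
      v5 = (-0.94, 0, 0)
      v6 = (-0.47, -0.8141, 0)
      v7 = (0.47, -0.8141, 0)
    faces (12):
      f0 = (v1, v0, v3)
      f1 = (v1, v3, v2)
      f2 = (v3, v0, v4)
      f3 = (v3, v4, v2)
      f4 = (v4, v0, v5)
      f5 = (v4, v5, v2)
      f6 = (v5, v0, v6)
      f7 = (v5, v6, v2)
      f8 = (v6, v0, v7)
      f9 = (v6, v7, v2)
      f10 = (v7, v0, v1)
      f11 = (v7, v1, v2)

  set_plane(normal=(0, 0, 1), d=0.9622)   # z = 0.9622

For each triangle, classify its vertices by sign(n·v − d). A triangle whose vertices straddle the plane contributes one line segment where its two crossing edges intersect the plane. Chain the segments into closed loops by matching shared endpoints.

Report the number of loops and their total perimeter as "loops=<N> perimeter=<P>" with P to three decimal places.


loops=1 perimeter=2.205

Straddling triangles (6 of 12):
  (v1,v3,v2) [--+] → (0.183776, 0.318323, 0.9622)–(0.367552, 0, 0.9622)  len=0.3676
  (v3,v4,v2) [--+] → (-0.183776, 0.318323, 0.9622)–(0.183776, 0.318323, 0.9622)  len=0.3676
  (v4,v5,v2) [--+] → (-0.367552, 0, 0.9622)–(-0.183776, 0.318323, 0.9622)  len=0.3676
  (v5,v6,v2) [--+] → (-0.183776, -0.318323, 0.9622)–(-0.367552, 0, 0.9622)  len=0.3676
  (v6,v7,v2) [--+] → (0.183776, -0.318323, 0.9622)–(-0.183776, -0.318323, 0.9622)  len=0.3676
  (v7,v1,v2) [--+] → (0.367552, 0, 0.9622)–(0.183776, -0.318323, 0.9622)  len=0.3676

Chained into 1 loop(s):
  loop 1: 6 segments, perimeter = 2.2054
Total perimeter = 2.205


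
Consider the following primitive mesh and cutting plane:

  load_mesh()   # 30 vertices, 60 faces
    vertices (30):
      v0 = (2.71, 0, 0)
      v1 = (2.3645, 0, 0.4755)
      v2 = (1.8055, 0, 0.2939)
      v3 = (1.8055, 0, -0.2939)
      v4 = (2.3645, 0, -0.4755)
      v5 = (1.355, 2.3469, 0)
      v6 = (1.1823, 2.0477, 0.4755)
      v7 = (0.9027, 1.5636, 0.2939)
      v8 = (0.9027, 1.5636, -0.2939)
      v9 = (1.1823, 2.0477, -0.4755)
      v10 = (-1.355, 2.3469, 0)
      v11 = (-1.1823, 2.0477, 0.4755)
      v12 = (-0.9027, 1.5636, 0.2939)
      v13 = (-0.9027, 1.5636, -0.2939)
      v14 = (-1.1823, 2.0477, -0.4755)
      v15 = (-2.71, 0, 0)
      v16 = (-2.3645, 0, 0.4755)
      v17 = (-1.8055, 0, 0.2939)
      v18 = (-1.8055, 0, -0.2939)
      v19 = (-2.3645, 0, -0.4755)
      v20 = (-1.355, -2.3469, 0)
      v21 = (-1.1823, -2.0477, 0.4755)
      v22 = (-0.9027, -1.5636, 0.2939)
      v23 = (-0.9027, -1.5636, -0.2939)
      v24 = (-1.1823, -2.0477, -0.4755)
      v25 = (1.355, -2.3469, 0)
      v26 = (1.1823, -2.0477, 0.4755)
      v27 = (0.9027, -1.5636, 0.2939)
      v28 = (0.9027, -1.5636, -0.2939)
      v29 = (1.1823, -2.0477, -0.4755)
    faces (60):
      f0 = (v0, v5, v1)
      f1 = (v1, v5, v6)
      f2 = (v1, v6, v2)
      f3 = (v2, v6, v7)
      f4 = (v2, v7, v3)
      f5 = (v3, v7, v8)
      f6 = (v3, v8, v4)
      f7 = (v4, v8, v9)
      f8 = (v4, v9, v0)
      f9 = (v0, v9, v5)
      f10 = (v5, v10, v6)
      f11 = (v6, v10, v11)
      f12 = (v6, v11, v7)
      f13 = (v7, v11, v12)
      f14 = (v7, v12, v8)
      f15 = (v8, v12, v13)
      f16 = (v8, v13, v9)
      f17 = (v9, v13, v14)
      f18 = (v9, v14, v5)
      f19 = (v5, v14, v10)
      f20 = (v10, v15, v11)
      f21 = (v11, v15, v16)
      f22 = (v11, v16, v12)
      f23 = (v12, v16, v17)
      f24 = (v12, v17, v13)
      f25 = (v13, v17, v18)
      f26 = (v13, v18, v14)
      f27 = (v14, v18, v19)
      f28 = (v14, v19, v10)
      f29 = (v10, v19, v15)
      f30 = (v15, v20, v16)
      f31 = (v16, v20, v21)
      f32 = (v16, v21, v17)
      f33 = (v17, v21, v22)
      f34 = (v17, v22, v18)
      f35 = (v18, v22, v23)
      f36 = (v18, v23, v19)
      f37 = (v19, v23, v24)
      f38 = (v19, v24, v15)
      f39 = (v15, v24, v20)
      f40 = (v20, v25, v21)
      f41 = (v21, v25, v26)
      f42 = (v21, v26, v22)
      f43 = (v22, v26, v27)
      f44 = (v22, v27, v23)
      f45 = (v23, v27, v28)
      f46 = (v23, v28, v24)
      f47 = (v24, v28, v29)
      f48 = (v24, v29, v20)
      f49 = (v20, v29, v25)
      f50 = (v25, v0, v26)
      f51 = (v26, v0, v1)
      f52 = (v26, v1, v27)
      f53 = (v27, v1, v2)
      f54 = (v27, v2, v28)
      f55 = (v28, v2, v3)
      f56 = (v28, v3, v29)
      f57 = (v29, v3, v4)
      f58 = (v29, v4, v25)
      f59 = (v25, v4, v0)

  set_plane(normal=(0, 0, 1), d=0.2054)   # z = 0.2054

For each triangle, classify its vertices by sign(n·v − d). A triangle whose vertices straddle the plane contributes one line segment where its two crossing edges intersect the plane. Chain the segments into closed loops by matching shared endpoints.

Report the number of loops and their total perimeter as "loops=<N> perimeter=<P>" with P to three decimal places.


Straddling triangles (24 of 60):
  (v0,v5,v1) [--+] → (1.79107, 1.33312, 0.2054)–(2.56076, 0, 0.2054)  len=1.5394
  (v1,v5,v6) [+-+] → (1.79107, 1.33312, 0.2054)–(1.2804, 2.21766, 0.2054)  len=1.0214
  (v2,v7,v3) [++-] → (1.03863, 1.32818, 0.2054)–(1.8055, 0, 0.2054)  len=1.5337
  (v3,v7,v8) [-+-] → (1.03863, 1.32818, 0.2054)–(0.9027, 1.5636, 0.2054)  len=0.2718
  (v5,v10,v6) [--+] → (-0.258972, 2.21766, 0.2054)–(1.2804, 2.21766, 0.2054)  len=1.5394
  (v6,v10,v11) [+-+] → (-0.258972, 2.21766, 0.2054)–(-1.2804, 2.21766, 0.2054)  len=1.0214
  (v7,v12,v8) [++-] → (-0.630876, 1.5636, 0.2054)–(0.9027, 1.5636, 0.2054)  len=1.5336
  (v8,v12,v13) [-+-] → (-0.630876, 1.5636, 0.2054)–(-0.9027, 1.5636, 0.2054)  len=0.2718
  (v10,v15,v11) [--+] → (-2.05009, 0.884537, 0.2054)–(-1.2804, 2.21766, 0.2054)  len=1.5394
  (v11,v15,v16) [+-+] → (-2.05009, 0.884537, 0.2054)–(-2.56076, 0, 0.2054)  len=1.0214
  (v12,v17,v13) [++-] → (-1.66957, 0.235418, 0.2054)–(-0.9027, 1.5636, 0.2054)  len=1.5337
  (v13,v17,v18) [-+-] → (-1.66957, 0.235418, 0.2054)–(-1.8055, 0, 0.2054)  len=0.2718
  (v15,v20,v16) [--+] → (-1.79107, -1.33312, 0.2054)–(-2.56076, 0, 0.2054)  len=1.5394
  (v16,v20,v21) [+-+] → (-1.79107, -1.33312, 0.2054)–(-1.2804, -2.21766, 0.2054)  len=1.0214
  (v17,v22,v18) [++-] → (-1.03863, -1.32818, 0.2054)–(-1.8055, 0, 0.2054)  len=1.5337
  (v18,v22,v23) [-+-] → (-1.03863, -1.32818, 0.2054)–(-0.9027, -1.5636, 0.2054)  len=0.2718
  (v20,v25,v21) [--+] → (0.258972, -2.21766, 0.2054)–(-1.2804, -2.21766, 0.2054)  len=1.5394
  (v21,v25,v26) [+-+] → (0.258972, -2.21766, 0.2054)–(1.2804, -2.21766, 0.2054)  len=1.0214
  (v22,v27,v23) [++-] → (0.630876, -1.5636, 0.2054)–(-0.9027, -1.5636, 0.2054)  len=1.5336
  (v23,v27,v28) [-+-] → (0.630876, -1.5636, 0.2054)–(0.9027, -1.5636, 0.2054)  len=0.2718
  (v25,v0,v26) [--+] → (2.05009, -0.884537, 0.2054)–(1.2804, -2.21766, 0.2054)  len=1.5394
  (v26,v0,v1) [+-+] → (2.05009, -0.884537, 0.2054)–(2.56076, 0, 0.2054)  len=1.0214
  (v27,v2,v28) [++-] → (1.66957, -0.235418, 0.2054)–(0.9027, -1.5636, 0.2054)  len=1.5337
  (v28,v2,v3) [-+-] → (1.66957, -0.235418, 0.2054)–(1.8055, 0, 0.2054)  len=0.2718

Chained into 2 loop(s):
  loop 1: 12 segments, perimeter = 15.3645
  loop 2: 12 segments, perimeter = 10.8329
Total perimeter = 26.197

loops=2 perimeter=26.197


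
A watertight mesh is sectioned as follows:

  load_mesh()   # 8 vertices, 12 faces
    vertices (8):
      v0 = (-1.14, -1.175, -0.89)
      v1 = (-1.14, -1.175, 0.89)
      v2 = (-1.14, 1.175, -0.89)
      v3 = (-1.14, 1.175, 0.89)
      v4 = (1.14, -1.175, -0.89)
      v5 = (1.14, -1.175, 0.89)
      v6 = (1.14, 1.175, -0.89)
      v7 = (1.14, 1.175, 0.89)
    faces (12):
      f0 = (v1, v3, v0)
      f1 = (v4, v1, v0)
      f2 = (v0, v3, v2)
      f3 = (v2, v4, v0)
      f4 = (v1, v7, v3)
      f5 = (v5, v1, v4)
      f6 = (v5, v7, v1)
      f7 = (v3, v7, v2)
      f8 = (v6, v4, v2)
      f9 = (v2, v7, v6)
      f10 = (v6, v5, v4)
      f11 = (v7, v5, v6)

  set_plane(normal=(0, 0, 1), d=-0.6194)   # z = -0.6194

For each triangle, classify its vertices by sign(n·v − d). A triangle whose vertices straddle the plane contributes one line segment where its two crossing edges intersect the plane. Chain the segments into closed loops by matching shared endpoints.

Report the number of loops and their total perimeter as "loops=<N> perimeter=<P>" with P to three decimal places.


Straddling triangles (8 of 12):
  (v1,v3,v0) [++-] → (-1.14, -0.817747, -0.6194)–(-1.14, -1.175, -0.6194)  len=0.3573
  (v4,v1,v0) [-+-] → (0.793389, -1.175, -0.6194)–(-1.14, -1.175, -0.6194)  len=1.9334
  (v0,v3,v2) [-+-] → (-1.14, -0.817747, -0.6194)–(-1.14, 1.175, -0.6194)  len=1.9927
  (v5,v1,v4) [++-] → (0.793389, -1.175, -0.6194)–(1.14, -1.175, -0.6194)  len=0.3466
  (v3,v7,v2) [++-] → (-0.793389, 1.175, -0.6194)–(-1.14, 1.175, -0.6194)  len=0.3466
  (v2,v7,v6) [-+-] → (-0.793389, 1.175, -0.6194)–(1.14, 1.175, -0.6194)  len=1.9334
  (v6,v5,v4) [-+-] → (1.14, 0.817747, -0.6194)–(1.14, -1.175, -0.6194)  len=1.9927
  (v7,v5,v6) [++-] → (1.14, 0.817747, -0.6194)–(1.14, 1.175, -0.6194)  len=0.3573

Chained into 1 loop(s):
  loop 1: 8 segments, perimeter = 9.2600
Total perimeter = 9.260

loops=1 perimeter=9.260


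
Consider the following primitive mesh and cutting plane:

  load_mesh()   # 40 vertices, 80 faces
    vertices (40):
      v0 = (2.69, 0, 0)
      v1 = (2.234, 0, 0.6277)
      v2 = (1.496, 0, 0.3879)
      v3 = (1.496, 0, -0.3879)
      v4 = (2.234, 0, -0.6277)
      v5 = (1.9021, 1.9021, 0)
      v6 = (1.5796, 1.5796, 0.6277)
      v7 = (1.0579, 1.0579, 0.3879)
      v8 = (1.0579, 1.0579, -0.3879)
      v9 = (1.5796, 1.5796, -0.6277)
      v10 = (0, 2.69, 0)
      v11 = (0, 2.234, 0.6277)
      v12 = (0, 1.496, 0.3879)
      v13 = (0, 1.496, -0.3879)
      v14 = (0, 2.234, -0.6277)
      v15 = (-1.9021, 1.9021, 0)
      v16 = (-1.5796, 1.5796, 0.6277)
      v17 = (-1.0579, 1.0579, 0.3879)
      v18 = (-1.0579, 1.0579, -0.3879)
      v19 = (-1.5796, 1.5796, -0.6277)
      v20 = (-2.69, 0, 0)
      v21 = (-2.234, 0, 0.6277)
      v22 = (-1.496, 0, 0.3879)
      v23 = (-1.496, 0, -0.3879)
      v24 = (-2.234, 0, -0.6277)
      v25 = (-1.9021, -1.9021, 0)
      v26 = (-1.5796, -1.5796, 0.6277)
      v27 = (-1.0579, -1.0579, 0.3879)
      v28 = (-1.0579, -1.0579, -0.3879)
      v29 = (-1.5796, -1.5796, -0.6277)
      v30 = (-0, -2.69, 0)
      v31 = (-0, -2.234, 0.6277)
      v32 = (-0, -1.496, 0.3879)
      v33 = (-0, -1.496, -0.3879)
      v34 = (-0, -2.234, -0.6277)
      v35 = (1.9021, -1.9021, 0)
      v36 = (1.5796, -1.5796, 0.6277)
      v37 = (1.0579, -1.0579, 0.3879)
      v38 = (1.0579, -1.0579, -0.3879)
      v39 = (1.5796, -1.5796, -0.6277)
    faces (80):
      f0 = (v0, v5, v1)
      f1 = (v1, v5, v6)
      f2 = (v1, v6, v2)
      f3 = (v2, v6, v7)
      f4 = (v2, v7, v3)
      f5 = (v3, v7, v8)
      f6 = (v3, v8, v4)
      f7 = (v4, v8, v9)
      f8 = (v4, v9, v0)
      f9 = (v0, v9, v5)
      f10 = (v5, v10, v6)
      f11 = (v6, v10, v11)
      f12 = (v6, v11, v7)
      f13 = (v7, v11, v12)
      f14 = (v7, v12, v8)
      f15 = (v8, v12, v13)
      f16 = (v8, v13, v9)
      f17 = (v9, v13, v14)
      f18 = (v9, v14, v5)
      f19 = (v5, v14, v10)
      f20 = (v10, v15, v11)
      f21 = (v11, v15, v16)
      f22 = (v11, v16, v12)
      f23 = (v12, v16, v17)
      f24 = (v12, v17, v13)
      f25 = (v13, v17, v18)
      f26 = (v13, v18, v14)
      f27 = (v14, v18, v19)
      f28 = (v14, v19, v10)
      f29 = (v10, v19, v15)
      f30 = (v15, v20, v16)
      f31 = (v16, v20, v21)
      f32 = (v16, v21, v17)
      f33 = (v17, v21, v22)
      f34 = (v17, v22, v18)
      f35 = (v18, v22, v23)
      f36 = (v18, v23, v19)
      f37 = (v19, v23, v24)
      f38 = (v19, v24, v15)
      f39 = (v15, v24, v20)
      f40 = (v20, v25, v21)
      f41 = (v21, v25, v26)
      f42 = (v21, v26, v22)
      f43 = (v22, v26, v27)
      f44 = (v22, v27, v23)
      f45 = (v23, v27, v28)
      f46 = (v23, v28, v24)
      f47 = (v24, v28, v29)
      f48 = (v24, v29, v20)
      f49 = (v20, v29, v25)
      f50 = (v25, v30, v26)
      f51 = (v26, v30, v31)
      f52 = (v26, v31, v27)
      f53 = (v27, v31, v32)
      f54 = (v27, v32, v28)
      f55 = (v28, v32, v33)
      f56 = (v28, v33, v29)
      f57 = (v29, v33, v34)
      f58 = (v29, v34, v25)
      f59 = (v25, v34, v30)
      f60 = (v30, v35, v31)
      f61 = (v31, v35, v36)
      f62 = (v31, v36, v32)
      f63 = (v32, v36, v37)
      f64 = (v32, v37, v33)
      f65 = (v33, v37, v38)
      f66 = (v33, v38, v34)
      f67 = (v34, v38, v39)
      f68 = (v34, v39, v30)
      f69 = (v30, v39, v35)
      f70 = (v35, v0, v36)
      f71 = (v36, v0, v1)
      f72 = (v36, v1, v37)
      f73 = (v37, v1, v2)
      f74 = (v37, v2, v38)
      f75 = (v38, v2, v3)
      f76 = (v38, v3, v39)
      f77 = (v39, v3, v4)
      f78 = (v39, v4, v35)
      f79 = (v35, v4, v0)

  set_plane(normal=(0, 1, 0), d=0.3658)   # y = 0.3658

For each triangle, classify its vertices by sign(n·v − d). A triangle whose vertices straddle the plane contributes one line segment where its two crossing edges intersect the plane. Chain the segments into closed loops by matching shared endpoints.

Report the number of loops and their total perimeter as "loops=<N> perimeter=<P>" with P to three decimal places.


Straddling triangles (20 of 80):
  (v0,v5,v1) [-+-] → (2.53848, 0.3658, 0)–(2.17017, 0.3658, 0.506985)  len=0.6266
  (v1,v5,v6) [-++] → (2.17017, 0.3658, 0.506985)–(2.08246, 0.3658, 0.6277)  len=0.1492
  (v1,v6,v2) [-+-] → (2.08246, 0.3658, 0.6277)–(1.51536, 0.3658, 0.443432)  len=0.5963
  (v2,v6,v7) [-++] → (1.51536, 0.3658, 0.443432)–(1.34451, 0.3658, 0.3879)  len=0.1796
  (v2,v7,v3) [-+-] → (1.34451, 0.3658, 0.3879)–(1.34451, 0.3658, -0.119644)  len=0.5075
  (v3,v7,v8) [-++] → (1.34451, 0.3658, -0.119644)–(1.34451, 0.3658, -0.3879)  len=0.2683
  (v3,v8,v4) [-+-] → (1.34451, 0.3658, -0.3879)–(1.82733, 0.3658, -0.544782)  len=0.5077
  (v4,v8,v9) [-++] → (1.82733, 0.3658, -0.544782)–(2.08246, 0.3658, -0.6277)  len=0.2683
  (v4,v9,v0) [-+-] → (2.08246, 0.3658, -0.6277)–(2.43286, 0.3658, -0.145361)  len=0.5962
  (v0,v9,v5) [-++] → (2.43286, 0.3658, -0.145361)–(2.53848, 0.3658, 0)  len=0.1797
  (v15,v20,v16) [+-+] → (-2.53848, 0.3658, 0)–(-2.43286, 0.3658, 0.145361)  len=0.1797
  (v16,v20,v21) [+--] → (-2.43286, 0.3658, 0.145361)–(-2.08246, 0.3658, 0.6277)  len=0.5962
  (v16,v21,v17) [+-+] → (-2.08246, 0.3658, 0.6277)–(-1.82733, 0.3658, 0.544782)  len=0.2683
  (v17,v21,v22) [+--] → (-1.82733, 0.3658, 0.544782)–(-1.34451, 0.3658, 0.3879)  len=0.5077
  (v17,v22,v18) [+-+] → (-1.34451, 0.3658, 0.3879)–(-1.34451, 0.3658, 0.119644)  len=0.2683
  (v18,v22,v23) [+--] → (-1.34451, 0.3658, 0.119644)–(-1.34451, 0.3658, -0.3879)  len=0.5075
  (v18,v23,v19) [+-+] → (-1.34451, 0.3658, -0.3879)–(-1.51536, 0.3658, -0.443432)  len=0.1796
  (v19,v23,v24) [+--] → (-1.51536, 0.3658, -0.443432)–(-2.08246, 0.3658, -0.6277)  len=0.5963
  (v19,v24,v15) [+-+] → (-2.08246, 0.3658, -0.6277)–(-2.17017, 0.3658, -0.506985)  len=0.1492
  (v15,v24,v20) [+--] → (-2.17017, 0.3658, -0.506985)–(-2.53848, 0.3658, 0)  len=0.6266

Chained into 2 loop(s):
  loop 1: 10 segments, perimeter = 3.8794
  loop 2: 10 segments, perimeter = 3.8794
Total perimeter = 7.759

loops=2 perimeter=7.759


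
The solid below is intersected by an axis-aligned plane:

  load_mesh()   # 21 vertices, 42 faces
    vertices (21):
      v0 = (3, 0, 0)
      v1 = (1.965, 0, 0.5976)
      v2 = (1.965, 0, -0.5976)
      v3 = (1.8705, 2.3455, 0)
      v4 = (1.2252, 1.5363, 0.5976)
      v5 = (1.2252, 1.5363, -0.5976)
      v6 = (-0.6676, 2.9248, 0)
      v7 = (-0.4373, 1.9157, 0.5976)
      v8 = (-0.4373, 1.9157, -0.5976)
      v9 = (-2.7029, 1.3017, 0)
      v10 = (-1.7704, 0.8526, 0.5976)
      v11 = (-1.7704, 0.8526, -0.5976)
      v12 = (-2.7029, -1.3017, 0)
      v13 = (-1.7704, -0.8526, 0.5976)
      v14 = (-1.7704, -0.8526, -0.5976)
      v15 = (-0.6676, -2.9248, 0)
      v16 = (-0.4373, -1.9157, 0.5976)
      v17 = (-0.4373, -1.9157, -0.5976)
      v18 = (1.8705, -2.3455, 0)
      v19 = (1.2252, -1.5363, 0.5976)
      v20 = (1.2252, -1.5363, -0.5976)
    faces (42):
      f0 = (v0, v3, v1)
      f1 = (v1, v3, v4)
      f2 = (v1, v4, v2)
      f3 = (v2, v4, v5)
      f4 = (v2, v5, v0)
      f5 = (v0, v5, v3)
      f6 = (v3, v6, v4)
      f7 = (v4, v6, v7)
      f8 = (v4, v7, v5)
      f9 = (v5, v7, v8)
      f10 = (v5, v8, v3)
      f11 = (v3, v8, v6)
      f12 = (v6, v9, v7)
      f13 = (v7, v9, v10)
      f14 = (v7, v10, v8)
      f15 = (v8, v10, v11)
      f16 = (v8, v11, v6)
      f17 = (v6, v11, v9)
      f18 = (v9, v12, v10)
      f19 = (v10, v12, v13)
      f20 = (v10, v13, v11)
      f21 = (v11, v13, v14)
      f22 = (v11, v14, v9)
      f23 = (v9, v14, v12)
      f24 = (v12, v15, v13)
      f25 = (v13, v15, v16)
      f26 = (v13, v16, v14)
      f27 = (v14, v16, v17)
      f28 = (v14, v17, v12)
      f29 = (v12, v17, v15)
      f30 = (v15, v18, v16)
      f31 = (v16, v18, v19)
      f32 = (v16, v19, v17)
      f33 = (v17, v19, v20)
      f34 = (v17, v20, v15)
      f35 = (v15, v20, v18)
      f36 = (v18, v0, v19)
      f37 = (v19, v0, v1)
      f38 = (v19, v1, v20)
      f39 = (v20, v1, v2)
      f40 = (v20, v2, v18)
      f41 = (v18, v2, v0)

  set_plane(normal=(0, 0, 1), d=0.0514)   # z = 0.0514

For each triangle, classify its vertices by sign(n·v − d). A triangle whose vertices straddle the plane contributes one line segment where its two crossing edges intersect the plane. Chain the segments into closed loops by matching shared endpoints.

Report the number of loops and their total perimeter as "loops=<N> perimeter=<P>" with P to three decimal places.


Straddling triangles (28 of 42):
  (v0,v3,v1) [--+] → (1.87863, 2.14376, 0.0514)–(2.91098, 0, 0.0514)  len=2.3794
  (v1,v3,v4) [+-+] → (1.87863, 2.14376, 0.0514)–(1.815, 2.2759, 0.0514)  len=0.1467
  (v1,v4,v2) [++-] → (1.56328, 0.834219, 0.0514)–(1.965, 0, 0.0514)  len=0.9259
  (v2,v4,v5) [-+-] → (1.56328, 0.834219, 0.0514)–(1.2252, 1.5363, 0.0514)  len=0.7792
  (v3,v6,v4) [--+] → (-0.504799, 2.80537, 0.0514)–(1.815, 2.2759, 0.0514)  len=2.3795
  (v4,v6,v7) [+-+] → (-0.504799, 2.80537, 0.0514)–(-0.647792, 2.83801, 0.0514)  len=0.1467
  (v4,v7,v5) [++-] → (0.322454, 1.74232, 0.0514)–(1.2252, 1.5363, 0.0514)  len=0.9260
  (v5,v7,v8) [-+-] → (0.322454, 1.74232, 0.0514)–(-0.4373, 1.9157, 0.0514)  len=0.7793
  (v6,v9,v7) [--+] → (-2.50803, 1.35451, 0.0514)–(-0.647792, 2.83801, 0.0514)  len=2.3793
  (v7,v9,v10) [+-+] → (-2.50803, 1.35451, 0.0514)–(-2.6227, 1.26307, 0.0514)  len=0.1467
  (v7,v10,v8) [++-] → (-1.16118, 1.33843, 0.0514)–(-0.4373, 1.9157, 0.0514)  len=0.9259
  (v8,v10,v11) [-+-] → (-1.16118, 1.33843, 0.0514)–(-1.7704, 0.8526, 0.0514)  len=0.7792
  (v9,v12,v10) [--+] → (-2.6227, -1.11641, 0.0514)–(-2.6227, 1.26307, 0.0514)  len=2.3795
  (v10,v12,v13) [+-+] → (-2.6227, -1.11641, 0.0514)–(-2.6227, -1.26307, 0.0514)  len=0.1467
  (v10,v13,v11) [++-] → (-1.7704, -0.0733327, 0.0514)–(-1.7704, 0.8526, 0.0514)  len=0.9259
  (v11,v13,v14) [-+-] → (-1.7704, -0.0733327, 0.0514)–(-1.7704, -0.8526, 0.0514)  len=0.7793
  (v12,v15,v13) [--+] → (-0.762453, -2.74657, 0.0514)–(-2.6227, -1.26307, 0.0514)  len=2.3793
  (v13,v15,v16) [+-+] → (-0.762453, -2.74657, 0.0514)–(-0.647792, -2.83801, 0.0514)  len=0.1467
  (v13,v16,v14) [++-] → (-1.04652, -1.42987, 0.0514)–(-1.7704, -0.8526, 0.0514)  len=0.9259
  (v14,v16,v17) [-+-] → (-1.04652, -1.42987, 0.0514)–(-0.4373, -1.9157, 0.0514)  len=0.7792
  (v15,v18,v16) [--+] → (1.672, -2.30853, 0.0514)–(-0.647792, -2.83801, 0.0514)  len=2.3795
  (v16,v18,v19) [+-+] → (1.672, -2.30853, 0.0514)–(1.815, -2.2759, 0.0514)  len=0.1467
  (v16,v19,v17) [++-] → (0.465446, -1.70968, 0.0514)–(-0.4373, -1.9157, 0.0514)  len=0.9260
  (v17,v19,v20) [-+-] → (0.465446, -1.70968, 0.0514)–(1.2252, -1.5363, 0.0514)  len=0.7793
  (v18,v0,v19) [--+] → (2.84735, -0.132138, 0.0514)–(1.815, -2.2759, 0.0514)  len=2.3794
  (v19,v0,v1) [+-+] → (2.84735, -0.132138, 0.0514)–(2.91098, 0, 0.0514)  len=0.1467
  (v19,v1,v20) [++-] → (1.62692, -0.702081, 0.0514)–(1.2252, -1.5363, 0.0514)  len=0.9259
  (v20,v1,v2) [-+-] → (1.62692, -0.702081, 0.0514)–(1.965, 0, 0.0514)  len=0.7792

Chained into 2 loop(s):
  loop 1: 14 segments, perimeter = 17.6825
  loop 2: 14 segments, perimeter = 11.9362
Total perimeter = 29.619

loops=2 perimeter=29.619


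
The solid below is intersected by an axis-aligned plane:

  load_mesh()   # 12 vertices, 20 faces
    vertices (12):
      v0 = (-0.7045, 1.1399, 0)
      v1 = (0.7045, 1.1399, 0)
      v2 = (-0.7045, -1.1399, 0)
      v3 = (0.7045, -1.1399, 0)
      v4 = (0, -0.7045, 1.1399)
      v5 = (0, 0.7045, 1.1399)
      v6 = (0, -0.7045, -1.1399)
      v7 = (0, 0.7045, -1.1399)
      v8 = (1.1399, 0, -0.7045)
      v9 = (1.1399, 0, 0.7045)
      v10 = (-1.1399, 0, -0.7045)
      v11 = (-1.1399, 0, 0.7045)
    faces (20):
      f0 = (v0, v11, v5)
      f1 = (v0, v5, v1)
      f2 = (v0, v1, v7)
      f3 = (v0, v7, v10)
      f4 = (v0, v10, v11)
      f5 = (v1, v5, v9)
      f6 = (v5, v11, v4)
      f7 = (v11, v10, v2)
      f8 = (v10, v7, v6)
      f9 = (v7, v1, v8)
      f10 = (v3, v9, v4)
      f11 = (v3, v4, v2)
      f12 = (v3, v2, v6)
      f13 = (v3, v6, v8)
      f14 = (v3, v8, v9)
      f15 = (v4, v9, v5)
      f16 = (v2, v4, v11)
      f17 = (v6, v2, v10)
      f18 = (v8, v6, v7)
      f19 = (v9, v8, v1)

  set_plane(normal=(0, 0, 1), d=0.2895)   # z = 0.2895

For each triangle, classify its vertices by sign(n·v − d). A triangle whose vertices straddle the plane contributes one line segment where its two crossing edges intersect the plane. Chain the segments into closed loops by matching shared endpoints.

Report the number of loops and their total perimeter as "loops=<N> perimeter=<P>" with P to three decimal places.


Straddling triangles (10 of 20):
  (v0,v11,v5) [-++] → (-0.883419, 0.671481, 0.2895)–(-0.525578, 1.02932, 0.2895)  len=0.5061
  (v0,v5,v1) [-+-] → (-0.525578, 1.02932, 0.2895)–(0.525578, 1.02932, 0.2895)  len=1.0512
  (v0,v10,v11) [--+] → (-1.1399, 0, 0.2895)–(-0.883419, 0.671481, 0.2895)  len=0.7188
  (v1,v5,v9) [-++] → (0.525578, 1.02932, 0.2895)–(0.883419, 0.671481, 0.2895)  len=0.5061
  (v11,v10,v2) [+--] → (-1.1399, 0, 0.2895)–(-0.883419, -0.671481, 0.2895)  len=0.7188
  (v3,v9,v4) [-++] → (0.883419, -0.671481, 0.2895)–(0.525578, -1.02932, 0.2895)  len=0.5061
  (v3,v4,v2) [-+-] → (0.525578, -1.02932, 0.2895)–(-0.525578, -1.02932, 0.2895)  len=1.0512
  (v3,v8,v9) [--+] → (1.1399, 0, 0.2895)–(0.883419, -0.671481, 0.2895)  len=0.7188
  (v2,v4,v11) [-++] → (-0.525578, -1.02932, 0.2895)–(-0.883419, -0.671481, 0.2895)  len=0.5061
  (v9,v8,v1) [+--] → (1.1399, 0, 0.2895)–(0.883419, 0.671481, 0.2895)  len=0.7188

Chained into 1 loop(s):
  loop 1: 10 segments, perimeter = 7.0018
Total perimeter = 7.002

loops=1 perimeter=7.002


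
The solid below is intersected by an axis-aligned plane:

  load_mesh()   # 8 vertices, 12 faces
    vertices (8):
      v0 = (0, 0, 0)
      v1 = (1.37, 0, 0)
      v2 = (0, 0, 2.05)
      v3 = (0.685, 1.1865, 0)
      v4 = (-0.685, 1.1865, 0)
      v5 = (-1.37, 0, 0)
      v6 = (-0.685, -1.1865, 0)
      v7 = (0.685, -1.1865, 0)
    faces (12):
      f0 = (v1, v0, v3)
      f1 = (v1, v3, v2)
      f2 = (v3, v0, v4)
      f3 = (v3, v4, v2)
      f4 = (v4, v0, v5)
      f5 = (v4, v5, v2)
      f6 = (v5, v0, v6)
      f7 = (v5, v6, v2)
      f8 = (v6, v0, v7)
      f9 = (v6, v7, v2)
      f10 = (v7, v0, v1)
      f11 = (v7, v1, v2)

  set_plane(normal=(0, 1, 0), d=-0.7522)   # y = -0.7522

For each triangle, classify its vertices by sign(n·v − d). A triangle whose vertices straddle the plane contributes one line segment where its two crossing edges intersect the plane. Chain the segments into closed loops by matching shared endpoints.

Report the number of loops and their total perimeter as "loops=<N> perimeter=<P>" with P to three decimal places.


Straddling triangles (6 of 12):
  (v5,v0,v6) [++-] → (-0.434266, -0.7522, 0)–(-0.935734, -0.7522, 0)  len=0.5015
  (v5,v6,v2) [+-+] → (-0.935734, -0.7522, 0)–(-0.434266, -0.7522, 0.750371)  len=0.9025
  (v6,v0,v7) [-+-] → (-0.434266, -0.7522, 0)–(0.434266, -0.7522, 0)  len=0.8685
  (v6,v7,v2) [--+] → (0.434266, -0.7522, 0.750371)–(-0.434266, -0.7522, 0.750371)  len=0.8685
  (v7,v0,v1) [-++] → (0.434266, -0.7522, 0)–(0.935734, -0.7522, 0)  len=0.5015
  (v7,v1,v2) [-++] → (0.935734, -0.7522, 0)–(0.434266, -0.7522, 0.750371)  len=0.9025

Chained into 1 loop(s):
  loop 1: 6 segments, perimeter = 4.5450
Total perimeter = 4.545

loops=1 perimeter=4.545


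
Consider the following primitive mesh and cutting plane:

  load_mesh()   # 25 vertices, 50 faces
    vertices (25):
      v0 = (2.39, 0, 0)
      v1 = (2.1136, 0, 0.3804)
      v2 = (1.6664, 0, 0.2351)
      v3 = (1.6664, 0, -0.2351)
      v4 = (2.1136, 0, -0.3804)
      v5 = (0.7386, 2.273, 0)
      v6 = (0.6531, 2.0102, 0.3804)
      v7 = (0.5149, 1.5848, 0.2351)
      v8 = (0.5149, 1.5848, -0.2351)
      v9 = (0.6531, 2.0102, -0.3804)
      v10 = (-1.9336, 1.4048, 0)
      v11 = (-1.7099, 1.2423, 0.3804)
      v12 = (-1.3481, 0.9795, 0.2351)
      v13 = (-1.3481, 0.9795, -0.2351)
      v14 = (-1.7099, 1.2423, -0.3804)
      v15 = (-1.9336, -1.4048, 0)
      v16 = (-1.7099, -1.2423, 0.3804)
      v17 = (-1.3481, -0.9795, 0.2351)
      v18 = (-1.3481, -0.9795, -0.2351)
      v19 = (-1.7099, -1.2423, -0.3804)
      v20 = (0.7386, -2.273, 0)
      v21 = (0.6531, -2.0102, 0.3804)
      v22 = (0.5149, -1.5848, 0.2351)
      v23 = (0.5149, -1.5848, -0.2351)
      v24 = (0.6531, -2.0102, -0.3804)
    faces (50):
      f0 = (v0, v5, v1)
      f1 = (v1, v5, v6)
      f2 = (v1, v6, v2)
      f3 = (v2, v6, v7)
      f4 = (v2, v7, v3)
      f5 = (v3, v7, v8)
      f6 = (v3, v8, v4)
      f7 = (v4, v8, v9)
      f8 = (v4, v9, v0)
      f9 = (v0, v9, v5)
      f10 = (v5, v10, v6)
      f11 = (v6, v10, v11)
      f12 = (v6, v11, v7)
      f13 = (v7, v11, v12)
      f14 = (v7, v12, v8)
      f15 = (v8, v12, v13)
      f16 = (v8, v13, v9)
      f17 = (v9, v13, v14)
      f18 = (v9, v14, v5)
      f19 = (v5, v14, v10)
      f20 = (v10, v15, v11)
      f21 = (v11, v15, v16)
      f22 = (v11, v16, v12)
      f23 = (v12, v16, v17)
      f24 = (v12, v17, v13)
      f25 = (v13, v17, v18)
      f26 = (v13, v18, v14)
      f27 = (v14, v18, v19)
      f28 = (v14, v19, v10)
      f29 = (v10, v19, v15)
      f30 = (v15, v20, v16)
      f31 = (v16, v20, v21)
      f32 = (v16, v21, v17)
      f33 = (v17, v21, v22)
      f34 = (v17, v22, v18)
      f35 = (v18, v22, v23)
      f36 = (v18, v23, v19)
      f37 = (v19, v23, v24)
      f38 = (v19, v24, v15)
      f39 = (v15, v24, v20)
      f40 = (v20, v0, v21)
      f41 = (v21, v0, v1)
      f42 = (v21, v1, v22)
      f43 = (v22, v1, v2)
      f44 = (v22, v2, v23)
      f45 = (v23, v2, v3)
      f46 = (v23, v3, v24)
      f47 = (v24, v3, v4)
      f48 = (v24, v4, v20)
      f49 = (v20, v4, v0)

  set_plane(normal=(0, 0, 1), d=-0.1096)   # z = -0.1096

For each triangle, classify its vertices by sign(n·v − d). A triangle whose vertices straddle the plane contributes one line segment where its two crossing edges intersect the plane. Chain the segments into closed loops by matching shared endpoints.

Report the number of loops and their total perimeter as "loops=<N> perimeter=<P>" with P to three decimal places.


Straddling triangles (20 of 50):
  (v2,v7,v3) [++-] → (1.35906, 0.422995, -0.1096)–(1.6664, 0, -0.1096)  len=0.5229
  (v3,v7,v8) [-+-] → (1.35906, 0.422995, -0.1096)–(0.5149, 1.5848, -0.1096)  len=1.4361
  (v4,v9,v0) [--+] → (1.88957, 0.579174, -0.1096)–(2.31036, 0, -0.1096)  len=0.7159
  (v0,v9,v5) [+-+] → (1.88957, 0.579174, -0.1096)–(0.713966, 2.19728, -0.1096)  len=2.0001
  (v7,v12,v8) [++-] → (0.017651, 1.42324, -0.1096)–(0.5149, 1.5848, -0.1096)  len=0.5228
  (v8,v12,v13) [-+-] → (0.017651, 1.42324, -0.1096)–(-1.3481, 0.9795, -0.1096)  len=1.4360
  (v9,v14,v5) [--+] → (0.0331436, 1.97604, -0.1096)–(0.713966, 2.19728, -0.1096)  len=0.7159
  (v5,v14,v10) [+-+] → (0.0331436, 1.97604, -0.1096)–(-1.86915, 1.35798, -0.1096)  len=2.0002
  (v12,v17,v13) [++-] → (-1.3481, 0.456628, -0.1096)–(-1.3481, 0.9795, -0.1096)  len=0.5229
  (v13,v17,v18) [-+-] → (-1.3481, 0.456628, -0.1096)–(-1.3481, -0.9795, -0.1096)  len=1.4361
  (v14,v19,v10) [--+] → (-1.86915, 0.642123, -0.1096)–(-1.86915, 1.35798, -0.1096)  len=0.7159
  (v10,v19,v15) [+-+] → (-1.86915, 0.642123, -0.1096)–(-1.86915, -1.35798, -0.1096)  len=2.0001
  (v17,v22,v18) [++-] → (-0.850851, -1.14106, -0.1096)–(-1.3481, -0.9795, -0.1096)  len=0.5228
  (v18,v22,v23) [-+-] → (-0.850851, -1.14106, -0.1096)–(0.5149, -1.5848, -0.1096)  len=1.4360
  (v19,v24,v15) [--+] → (-1.18833, -1.57923, -0.1096)–(-1.86915, -1.35798, -0.1096)  len=0.7159
  (v15,v24,v20) [+-+] → (-1.18833, -1.57923, -0.1096)–(0.713966, -2.19728, -0.1096)  len=2.0002
  (v22,v2,v23) [++-] → (0.822244, -1.1618, -0.1096)–(0.5149, -1.5848, -0.1096)  len=0.5229
  (v23,v2,v3) [-+-] → (0.822244, -1.1618, -0.1096)–(1.6664, 0, -0.1096)  len=1.4361
  (v24,v4,v20) [--+] → (1.13476, -1.61811, -0.1096)–(0.713966, -2.19728, -0.1096)  len=0.7159
  (v20,v4,v0) [+-+] → (1.13476, -1.61811, -0.1096)–(2.31036, 0, -0.1096)  len=2.0001

Chained into 2 loop(s):
  loop 1: 10 segments, perimeter = 9.7947
  loop 2: 10 segments, perimeter = 13.5800
Total perimeter = 23.375

loops=2 perimeter=23.375


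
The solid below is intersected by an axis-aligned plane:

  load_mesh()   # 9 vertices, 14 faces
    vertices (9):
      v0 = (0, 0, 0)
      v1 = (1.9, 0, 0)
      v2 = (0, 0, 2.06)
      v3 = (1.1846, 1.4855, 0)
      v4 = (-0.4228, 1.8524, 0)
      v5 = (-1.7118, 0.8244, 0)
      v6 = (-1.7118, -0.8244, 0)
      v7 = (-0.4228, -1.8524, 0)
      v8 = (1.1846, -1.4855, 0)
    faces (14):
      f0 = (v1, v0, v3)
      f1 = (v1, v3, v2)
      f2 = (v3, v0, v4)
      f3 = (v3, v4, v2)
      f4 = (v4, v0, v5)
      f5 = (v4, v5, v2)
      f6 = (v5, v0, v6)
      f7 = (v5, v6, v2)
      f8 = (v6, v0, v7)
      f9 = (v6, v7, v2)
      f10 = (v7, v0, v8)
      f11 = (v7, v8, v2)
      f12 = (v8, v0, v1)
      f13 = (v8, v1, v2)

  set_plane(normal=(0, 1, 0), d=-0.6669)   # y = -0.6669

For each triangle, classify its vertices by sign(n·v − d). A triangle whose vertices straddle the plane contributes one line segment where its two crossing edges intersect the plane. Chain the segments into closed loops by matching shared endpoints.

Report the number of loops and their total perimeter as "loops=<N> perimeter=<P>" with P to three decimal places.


Straddling triangles (8 of 14):
  (v5,v0,v6) [++-] → (-1.38476, -0.6669, 0)–(-1.7118, -0.6669, 0)  len=0.3270
  (v5,v6,v2) [+-+] → (-1.7118, -0.6669, 0)–(-1.38476, -0.6669, 0.393559)  len=0.5117
  (v6,v0,v7) [-+-] → (-1.38476, -0.6669, 0)–(-0.152216, -0.6669, 0)  len=1.2325
  (v6,v7,v2) [--+] → (-0.152216, -0.6669, 1.31836)–(-1.38476, -0.6669, 0.393559)  len=1.5409
  (v7,v0,v8) [-+-] → (-0.152216, -0.6669, 0)–(0.531814, -0.6669, 0)  len=0.6840
  (v7,v8,v2) [--+] → (0.531814, -0.6669, 1.13518)–(-0.152216, -0.6669, 1.31836)  len=0.7081
  (v8,v0,v1) [-++] → (0.531814, -0.6669, 0)–(1.57883, -0.6669, 0)  len=1.0470
  (v8,v1,v2) [-++] → (1.57883, -0.6669, 0)–(0.531814, -0.6669, 1.13518)  len=1.5443

Chained into 1 loop(s):
  loop 1: 8 segments, perimeter = 7.5957
Total perimeter = 7.596

loops=1 perimeter=7.596


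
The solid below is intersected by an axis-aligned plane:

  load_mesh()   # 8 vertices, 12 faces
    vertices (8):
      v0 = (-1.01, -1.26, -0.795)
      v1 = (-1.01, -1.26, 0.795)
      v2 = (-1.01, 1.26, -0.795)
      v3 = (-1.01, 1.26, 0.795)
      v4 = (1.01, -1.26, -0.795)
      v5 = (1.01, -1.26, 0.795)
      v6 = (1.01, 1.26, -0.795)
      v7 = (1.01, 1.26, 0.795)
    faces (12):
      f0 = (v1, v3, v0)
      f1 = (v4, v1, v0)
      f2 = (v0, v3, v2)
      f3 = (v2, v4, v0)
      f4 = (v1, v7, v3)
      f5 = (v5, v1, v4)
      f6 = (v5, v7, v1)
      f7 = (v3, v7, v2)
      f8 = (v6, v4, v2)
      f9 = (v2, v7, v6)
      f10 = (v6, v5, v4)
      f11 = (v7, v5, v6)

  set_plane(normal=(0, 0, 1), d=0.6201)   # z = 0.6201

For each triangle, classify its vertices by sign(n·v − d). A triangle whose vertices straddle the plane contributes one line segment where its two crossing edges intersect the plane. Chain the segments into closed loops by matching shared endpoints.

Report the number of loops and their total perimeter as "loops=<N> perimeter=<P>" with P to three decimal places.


loops=1 perimeter=9.080

Straddling triangles (8 of 12):
  (v1,v3,v0) [++-] → (-1.01, 0.9828, 0.6201)–(-1.01, -1.26, 0.6201)  len=2.2428
  (v4,v1,v0) [-+-] → (-0.7878, -1.26, 0.6201)–(-1.01, -1.26, 0.6201)  len=0.2222
  (v0,v3,v2) [-+-] → (-1.01, 0.9828, 0.6201)–(-1.01, 1.26, 0.6201)  len=0.2772
  (v5,v1,v4) [++-] → (-0.7878, -1.26, 0.6201)–(1.01, -1.26, 0.6201)  len=1.7978
  (v3,v7,v2) [++-] → (0.7878, 1.26, 0.6201)–(-1.01, 1.26, 0.6201)  len=1.7978
  (v2,v7,v6) [-+-] → (0.7878, 1.26, 0.6201)–(1.01, 1.26, 0.6201)  len=0.2222
  (v6,v5,v4) [-+-] → (1.01, -0.9828, 0.6201)–(1.01, -1.26, 0.6201)  len=0.2772
  (v7,v5,v6) [++-] → (1.01, -0.9828, 0.6201)–(1.01, 1.26, 0.6201)  len=2.2428

Chained into 1 loop(s):
  loop 1: 8 segments, perimeter = 9.0800
Total perimeter = 9.080
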